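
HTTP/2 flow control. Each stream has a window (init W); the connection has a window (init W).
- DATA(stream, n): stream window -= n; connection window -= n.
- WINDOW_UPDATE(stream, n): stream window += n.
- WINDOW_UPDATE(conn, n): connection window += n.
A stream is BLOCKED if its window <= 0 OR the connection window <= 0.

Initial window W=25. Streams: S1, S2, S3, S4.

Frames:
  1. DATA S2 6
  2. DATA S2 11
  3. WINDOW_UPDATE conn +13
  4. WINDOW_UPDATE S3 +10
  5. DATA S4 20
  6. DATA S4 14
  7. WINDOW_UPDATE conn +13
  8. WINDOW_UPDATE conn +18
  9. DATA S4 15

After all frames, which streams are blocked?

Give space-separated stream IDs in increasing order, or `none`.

Op 1: conn=19 S1=25 S2=19 S3=25 S4=25 blocked=[]
Op 2: conn=8 S1=25 S2=8 S3=25 S4=25 blocked=[]
Op 3: conn=21 S1=25 S2=8 S3=25 S4=25 blocked=[]
Op 4: conn=21 S1=25 S2=8 S3=35 S4=25 blocked=[]
Op 5: conn=1 S1=25 S2=8 S3=35 S4=5 blocked=[]
Op 6: conn=-13 S1=25 S2=8 S3=35 S4=-9 blocked=[1, 2, 3, 4]
Op 7: conn=0 S1=25 S2=8 S3=35 S4=-9 blocked=[1, 2, 3, 4]
Op 8: conn=18 S1=25 S2=8 S3=35 S4=-9 blocked=[4]
Op 9: conn=3 S1=25 S2=8 S3=35 S4=-24 blocked=[4]

Answer: S4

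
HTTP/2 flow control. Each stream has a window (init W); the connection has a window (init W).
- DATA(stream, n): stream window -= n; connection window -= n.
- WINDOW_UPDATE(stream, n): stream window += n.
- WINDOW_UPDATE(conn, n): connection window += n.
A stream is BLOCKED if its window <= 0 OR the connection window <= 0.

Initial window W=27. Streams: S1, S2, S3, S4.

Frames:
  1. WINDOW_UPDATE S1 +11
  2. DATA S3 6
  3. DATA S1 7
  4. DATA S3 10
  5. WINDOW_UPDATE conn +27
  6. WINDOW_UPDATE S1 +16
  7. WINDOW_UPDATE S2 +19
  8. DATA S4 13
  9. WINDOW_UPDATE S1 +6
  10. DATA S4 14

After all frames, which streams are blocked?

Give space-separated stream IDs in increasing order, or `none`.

Answer: S4

Derivation:
Op 1: conn=27 S1=38 S2=27 S3=27 S4=27 blocked=[]
Op 2: conn=21 S1=38 S2=27 S3=21 S4=27 blocked=[]
Op 3: conn=14 S1=31 S2=27 S3=21 S4=27 blocked=[]
Op 4: conn=4 S1=31 S2=27 S3=11 S4=27 blocked=[]
Op 5: conn=31 S1=31 S2=27 S3=11 S4=27 blocked=[]
Op 6: conn=31 S1=47 S2=27 S3=11 S4=27 blocked=[]
Op 7: conn=31 S1=47 S2=46 S3=11 S4=27 blocked=[]
Op 8: conn=18 S1=47 S2=46 S3=11 S4=14 blocked=[]
Op 9: conn=18 S1=53 S2=46 S3=11 S4=14 blocked=[]
Op 10: conn=4 S1=53 S2=46 S3=11 S4=0 blocked=[4]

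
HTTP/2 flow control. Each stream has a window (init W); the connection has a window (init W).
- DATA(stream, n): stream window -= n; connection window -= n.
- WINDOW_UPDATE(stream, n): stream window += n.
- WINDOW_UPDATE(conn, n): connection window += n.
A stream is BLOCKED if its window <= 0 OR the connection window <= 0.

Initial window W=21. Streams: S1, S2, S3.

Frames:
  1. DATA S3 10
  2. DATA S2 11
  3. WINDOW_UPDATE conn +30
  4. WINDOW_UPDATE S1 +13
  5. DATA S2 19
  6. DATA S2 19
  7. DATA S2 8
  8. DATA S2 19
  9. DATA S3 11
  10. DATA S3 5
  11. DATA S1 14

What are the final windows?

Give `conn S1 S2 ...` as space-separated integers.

Answer: -65 20 -55 -5

Derivation:
Op 1: conn=11 S1=21 S2=21 S3=11 blocked=[]
Op 2: conn=0 S1=21 S2=10 S3=11 blocked=[1, 2, 3]
Op 3: conn=30 S1=21 S2=10 S3=11 blocked=[]
Op 4: conn=30 S1=34 S2=10 S3=11 blocked=[]
Op 5: conn=11 S1=34 S2=-9 S3=11 blocked=[2]
Op 6: conn=-8 S1=34 S2=-28 S3=11 blocked=[1, 2, 3]
Op 7: conn=-16 S1=34 S2=-36 S3=11 blocked=[1, 2, 3]
Op 8: conn=-35 S1=34 S2=-55 S3=11 blocked=[1, 2, 3]
Op 9: conn=-46 S1=34 S2=-55 S3=0 blocked=[1, 2, 3]
Op 10: conn=-51 S1=34 S2=-55 S3=-5 blocked=[1, 2, 3]
Op 11: conn=-65 S1=20 S2=-55 S3=-5 blocked=[1, 2, 3]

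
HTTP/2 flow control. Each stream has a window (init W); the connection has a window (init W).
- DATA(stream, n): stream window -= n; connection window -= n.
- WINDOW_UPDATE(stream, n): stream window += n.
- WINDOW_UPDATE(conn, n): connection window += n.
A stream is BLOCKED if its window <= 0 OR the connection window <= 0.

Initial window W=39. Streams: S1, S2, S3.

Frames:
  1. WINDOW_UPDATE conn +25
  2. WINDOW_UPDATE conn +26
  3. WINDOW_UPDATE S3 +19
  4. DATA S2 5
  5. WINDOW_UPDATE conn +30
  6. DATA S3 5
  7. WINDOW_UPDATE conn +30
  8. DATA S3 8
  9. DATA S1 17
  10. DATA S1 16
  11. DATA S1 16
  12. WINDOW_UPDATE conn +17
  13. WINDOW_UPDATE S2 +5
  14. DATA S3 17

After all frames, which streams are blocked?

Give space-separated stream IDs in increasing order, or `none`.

Op 1: conn=64 S1=39 S2=39 S3=39 blocked=[]
Op 2: conn=90 S1=39 S2=39 S3=39 blocked=[]
Op 3: conn=90 S1=39 S2=39 S3=58 blocked=[]
Op 4: conn=85 S1=39 S2=34 S3=58 blocked=[]
Op 5: conn=115 S1=39 S2=34 S3=58 blocked=[]
Op 6: conn=110 S1=39 S2=34 S3=53 blocked=[]
Op 7: conn=140 S1=39 S2=34 S3=53 blocked=[]
Op 8: conn=132 S1=39 S2=34 S3=45 blocked=[]
Op 9: conn=115 S1=22 S2=34 S3=45 blocked=[]
Op 10: conn=99 S1=6 S2=34 S3=45 blocked=[]
Op 11: conn=83 S1=-10 S2=34 S3=45 blocked=[1]
Op 12: conn=100 S1=-10 S2=34 S3=45 blocked=[1]
Op 13: conn=100 S1=-10 S2=39 S3=45 blocked=[1]
Op 14: conn=83 S1=-10 S2=39 S3=28 blocked=[1]

Answer: S1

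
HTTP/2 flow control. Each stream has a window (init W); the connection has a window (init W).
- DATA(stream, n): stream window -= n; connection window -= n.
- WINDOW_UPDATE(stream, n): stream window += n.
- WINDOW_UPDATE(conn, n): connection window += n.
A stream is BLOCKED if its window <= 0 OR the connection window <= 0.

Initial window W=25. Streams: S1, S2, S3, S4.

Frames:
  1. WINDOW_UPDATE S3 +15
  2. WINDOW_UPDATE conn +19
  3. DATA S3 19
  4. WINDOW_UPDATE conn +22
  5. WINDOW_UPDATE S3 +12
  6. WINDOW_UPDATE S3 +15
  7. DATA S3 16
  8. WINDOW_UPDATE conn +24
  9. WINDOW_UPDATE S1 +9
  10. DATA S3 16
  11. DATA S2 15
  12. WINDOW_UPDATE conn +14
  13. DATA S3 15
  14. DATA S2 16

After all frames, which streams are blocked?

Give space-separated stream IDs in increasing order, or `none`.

Op 1: conn=25 S1=25 S2=25 S3=40 S4=25 blocked=[]
Op 2: conn=44 S1=25 S2=25 S3=40 S4=25 blocked=[]
Op 3: conn=25 S1=25 S2=25 S3=21 S4=25 blocked=[]
Op 4: conn=47 S1=25 S2=25 S3=21 S4=25 blocked=[]
Op 5: conn=47 S1=25 S2=25 S3=33 S4=25 blocked=[]
Op 6: conn=47 S1=25 S2=25 S3=48 S4=25 blocked=[]
Op 7: conn=31 S1=25 S2=25 S3=32 S4=25 blocked=[]
Op 8: conn=55 S1=25 S2=25 S3=32 S4=25 blocked=[]
Op 9: conn=55 S1=34 S2=25 S3=32 S4=25 blocked=[]
Op 10: conn=39 S1=34 S2=25 S3=16 S4=25 blocked=[]
Op 11: conn=24 S1=34 S2=10 S3=16 S4=25 blocked=[]
Op 12: conn=38 S1=34 S2=10 S3=16 S4=25 blocked=[]
Op 13: conn=23 S1=34 S2=10 S3=1 S4=25 blocked=[]
Op 14: conn=7 S1=34 S2=-6 S3=1 S4=25 blocked=[2]

Answer: S2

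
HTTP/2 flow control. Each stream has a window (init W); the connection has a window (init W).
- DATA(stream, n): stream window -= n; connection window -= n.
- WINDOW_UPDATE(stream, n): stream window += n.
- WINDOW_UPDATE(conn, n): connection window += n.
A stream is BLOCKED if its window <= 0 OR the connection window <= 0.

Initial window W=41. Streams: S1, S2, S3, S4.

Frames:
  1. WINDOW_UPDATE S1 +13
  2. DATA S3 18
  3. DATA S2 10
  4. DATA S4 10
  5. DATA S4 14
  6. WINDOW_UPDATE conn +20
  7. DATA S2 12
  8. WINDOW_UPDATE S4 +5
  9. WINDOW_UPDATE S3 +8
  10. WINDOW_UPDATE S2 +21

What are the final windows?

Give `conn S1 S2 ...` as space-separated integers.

Answer: -3 54 40 31 22

Derivation:
Op 1: conn=41 S1=54 S2=41 S3=41 S4=41 blocked=[]
Op 2: conn=23 S1=54 S2=41 S3=23 S4=41 blocked=[]
Op 3: conn=13 S1=54 S2=31 S3=23 S4=41 blocked=[]
Op 4: conn=3 S1=54 S2=31 S3=23 S4=31 blocked=[]
Op 5: conn=-11 S1=54 S2=31 S3=23 S4=17 blocked=[1, 2, 3, 4]
Op 6: conn=9 S1=54 S2=31 S3=23 S4=17 blocked=[]
Op 7: conn=-3 S1=54 S2=19 S3=23 S4=17 blocked=[1, 2, 3, 4]
Op 8: conn=-3 S1=54 S2=19 S3=23 S4=22 blocked=[1, 2, 3, 4]
Op 9: conn=-3 S1=54 S2=19 S3=31 S4=22 blocked=[1, 2, 3, 4]
Op 10: conn=-3 S1=54 S2=40 S3=31 S4=22 blocked=[1, 2, 3, 4]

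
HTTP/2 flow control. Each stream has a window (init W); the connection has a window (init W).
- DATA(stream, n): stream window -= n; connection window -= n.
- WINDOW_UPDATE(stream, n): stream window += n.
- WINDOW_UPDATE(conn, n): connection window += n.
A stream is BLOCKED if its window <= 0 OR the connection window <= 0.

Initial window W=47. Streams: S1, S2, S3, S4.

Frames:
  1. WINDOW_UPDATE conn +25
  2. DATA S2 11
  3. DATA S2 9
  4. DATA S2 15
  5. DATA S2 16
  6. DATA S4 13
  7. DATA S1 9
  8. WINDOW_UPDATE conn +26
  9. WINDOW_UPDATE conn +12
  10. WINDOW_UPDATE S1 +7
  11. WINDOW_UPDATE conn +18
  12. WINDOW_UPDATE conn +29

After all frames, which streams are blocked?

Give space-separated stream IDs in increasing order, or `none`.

Answer: S2

Derivation:
Op 1: conn=72 S1=47 S2=47 S3=47 S4=47 blocked=[]
Op 2: conn=61 S1=47 S2=36 S3=47 S4=47 blocked=[]
Op 3: conn=52 S1=47 S2=27 S3=47 S4=47 blocked=[]
Op 4: conn=37 S1=47 S2=12 S3=47 S4=47 blocked=[]
Op 5: conn=21 S1=47 S2=-4 S3=47 S4=47 blocked=[2]
Op 6: conn=8 S1=47 S2=-4 S3=47 S4=34 blocked=[2]
Op 7: conn=-1 S1=38 S2=-4 S3=47 S4=34 blocked=[1, 2, 3, 4]
Op 8: conn=25 S1=38 S2=-4 S3=47 S4=34 blocked=[2]
Op 9: conn=37 S1=38 S2=-4 S3=47 S4=34 blocked=[2]
Op 10: conn=37 S1=45 S2=-4 S3=47 S4=34 blocked=[2]
Op 11: conn=55 S1=45 S2=-4 S3=47 S4=34 blocked=[2]
Op 12: conn=84 S1=45 S2=-4 S3=47 S4=34 blocked=[2]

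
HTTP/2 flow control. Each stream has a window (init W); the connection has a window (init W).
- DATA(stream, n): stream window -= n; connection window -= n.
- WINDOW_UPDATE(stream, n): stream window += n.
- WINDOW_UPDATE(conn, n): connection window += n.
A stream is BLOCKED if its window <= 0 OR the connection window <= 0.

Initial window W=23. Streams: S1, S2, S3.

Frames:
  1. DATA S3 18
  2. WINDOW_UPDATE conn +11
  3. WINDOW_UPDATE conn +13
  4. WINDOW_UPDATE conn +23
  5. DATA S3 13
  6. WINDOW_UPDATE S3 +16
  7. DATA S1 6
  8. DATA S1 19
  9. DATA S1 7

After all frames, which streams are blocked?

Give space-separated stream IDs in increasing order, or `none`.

Op 1: conn=5 S1=23 S2=23 S3=5 blocked=[]
Op 2: conn=16 S1=23 S2=23 S3=5 blocked=[]
Op 3: conn=29 S1=23 S2=23 S3=5 blocked=[]
Op 4: conn=52 S1=23 S2=23 S3=5 blocked=[]
Op 5: conn=39 S1=23 S2=23 S3=-8 blocked=[3]
Op 6: conn=39 S1=23 S2=23 S3=8 blocked=[]
Op 7: conn=33 S1=17 S2=23 S3=8 blocked=[]
Op 8: conn=14 S1=-2 S2=23 S3=8 blocked=[1]
Op 9: conn=7 S1=-9 S2=23 S3=8 blocked=[1]

Answer: S1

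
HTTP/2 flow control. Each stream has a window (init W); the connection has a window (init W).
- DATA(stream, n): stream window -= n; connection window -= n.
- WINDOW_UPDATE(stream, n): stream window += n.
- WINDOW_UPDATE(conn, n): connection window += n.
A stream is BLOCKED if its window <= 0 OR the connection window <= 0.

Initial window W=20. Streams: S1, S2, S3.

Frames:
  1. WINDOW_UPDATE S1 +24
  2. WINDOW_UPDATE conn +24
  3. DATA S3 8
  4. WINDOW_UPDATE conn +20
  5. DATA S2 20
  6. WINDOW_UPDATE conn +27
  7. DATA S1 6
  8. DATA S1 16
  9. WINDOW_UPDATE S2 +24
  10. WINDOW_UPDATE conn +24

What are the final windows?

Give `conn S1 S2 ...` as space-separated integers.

Op 1: conn=20 S1=44 S2=20 S3=20 blocked=[]
Op 2: conn=44 S1=44 S2=20 S3=20 blocked=[]
Op 3: conn=36 S1=44 S2=20 S3=12 blocked=[]
Op 4: conn=56 S1=44 S2=20 S3=12 blocked=[]
Op 5: conn=36 S1=44 S2=0 S3=12 blocked=[2]
Op 6: conn=63 S1=44 S2=0 S3=12 blocked=[2]
Op 7: conn=57 S1=38 S2=0 S3=12 blocked=[2]
Op 8: conn=41 S1=22 S2=0 S3=12 blocked=[2]
Op 9: conn=41 S1=22 S2=24 S3=12 blocked=[]
Op 10: conn=65 S1=22 S2=24 S3=12 blocked=[]

Answer: 65 22 24 12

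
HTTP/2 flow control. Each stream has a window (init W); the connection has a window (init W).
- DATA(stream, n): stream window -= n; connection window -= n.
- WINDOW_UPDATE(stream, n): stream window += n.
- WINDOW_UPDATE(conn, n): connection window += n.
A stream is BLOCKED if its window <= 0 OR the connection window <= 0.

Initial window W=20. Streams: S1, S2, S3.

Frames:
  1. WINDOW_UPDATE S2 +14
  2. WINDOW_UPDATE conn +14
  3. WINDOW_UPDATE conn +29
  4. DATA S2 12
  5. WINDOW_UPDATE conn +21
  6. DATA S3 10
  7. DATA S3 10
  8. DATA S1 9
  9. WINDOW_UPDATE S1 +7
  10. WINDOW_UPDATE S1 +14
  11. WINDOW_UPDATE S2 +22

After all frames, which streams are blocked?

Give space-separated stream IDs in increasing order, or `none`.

Op 1: conn=20 S1=20 S2=34 S3=20 blocked=[]
Op 2: conn=34 S1=20 S2=34 S3=20 blocked=[]
Op 3: conn=63 S1=20 S2=34 S3=20 blocked=[]
Op 4: conn=51 S1=20 S2=22 S3=20 blocked=[]
Op 5: conn=72 S1=20 S2=22 S3=20 blocked=[]
Op 6: conn=62 S1=20 S2=22 S3=10 blocked=[]
Op 7: conn=52 S1=20 S2=22 S3=0 blocked=[3]
Op 8: conn=43 S1=11 S2=22 S3=0 blocked=[3]
Op 9: conn=43 S1=18 S2=22 S3=0 blocked=[3]
Op 10: conn=43 S1=32 S2=22 S3=0 blocked=[3]
Op 11: conn=43 S1=32 S2=44 S3=0 blocked=[3]

Answer: S3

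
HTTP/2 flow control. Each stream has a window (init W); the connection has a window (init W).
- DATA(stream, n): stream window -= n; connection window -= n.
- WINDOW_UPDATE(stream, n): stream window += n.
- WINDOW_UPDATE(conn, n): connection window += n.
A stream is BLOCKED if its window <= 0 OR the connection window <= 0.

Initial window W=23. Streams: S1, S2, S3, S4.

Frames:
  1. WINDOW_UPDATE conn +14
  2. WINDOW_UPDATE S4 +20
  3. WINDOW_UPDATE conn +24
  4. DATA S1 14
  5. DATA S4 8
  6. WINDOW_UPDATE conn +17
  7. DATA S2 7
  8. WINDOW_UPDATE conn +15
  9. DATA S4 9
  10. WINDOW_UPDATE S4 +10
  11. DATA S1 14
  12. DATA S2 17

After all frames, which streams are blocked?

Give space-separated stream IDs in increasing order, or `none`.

Answer: S1 S2

Derivation:
Op 1: conn=37 S1=23 S2=23 S3=23 S4=23 blocked=[]
Op 2: conn=37 S1=23 S2=23 S3=23 S4=43 blocked=[]
Op 3: conn=61 S1=23 S2=23 S3=23 S4=43 blocked=[]
Op 4: conn=47 S1=9 S2=23 S3=23 S4=43 blocked=[]
Op 5: conn=39 S1=9 S2=23 S3=23 S4=35 blocked=[]
Op 6: conn=56 S1=9 S2=23 S3=23 S4=35 blocked=[]
Op 7: conn=49 S1=9 S2=16 S3=23 S4=35 blocked=[]
Op 8: conn=64 S1=9 S2=16 S3=23 S4=35 blocked=[]
Op 9: conn=55 S1=9 S2=16 S3=23 S4=26 blocked=[]
Op 10: conn=55 S1=9 S2=16 S3=23 S4=36 blocked=[]
Op 11: conn=41 S1=-5 S2=16 S3=23 S4=36 blocked=[1]
Op 12: conn=24 S1=-5 S2=-1 S3=23 S4=36 blocked=[1, 2]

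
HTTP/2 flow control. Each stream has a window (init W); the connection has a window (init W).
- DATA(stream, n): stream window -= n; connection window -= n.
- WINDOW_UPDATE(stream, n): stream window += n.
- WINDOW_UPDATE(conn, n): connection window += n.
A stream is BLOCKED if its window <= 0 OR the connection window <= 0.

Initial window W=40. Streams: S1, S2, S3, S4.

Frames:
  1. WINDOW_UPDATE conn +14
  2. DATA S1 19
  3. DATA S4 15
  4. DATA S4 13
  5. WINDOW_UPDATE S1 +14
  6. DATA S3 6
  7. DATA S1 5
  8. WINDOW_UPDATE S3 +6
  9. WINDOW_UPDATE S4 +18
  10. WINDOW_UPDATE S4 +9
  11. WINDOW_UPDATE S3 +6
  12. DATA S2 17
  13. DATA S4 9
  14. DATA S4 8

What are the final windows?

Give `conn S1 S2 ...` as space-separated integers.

Op 1: conn=54 S1=40 S2=40 S3=40 S4=40 blocked=[]
Op 2: conn=35 S1=21 S2=40 S3=40 S4=40 blocked=[]
Op 3: conn=20 S1=21 S2=40 S3=40 S4=25 blocked=[]
Op 4: conn=7 S1=21 S2=40 S3=40 S4=12 blocked=[]
Op 5: conn=7 S1=35 S2=40 S3=40 S4=12 blocked=[]
Op 6: conn=1 S1=35 S2=40 S3=34 S4=12 blocked=[]
Op 7: conn=-4 S1=30 S2=40 S3=34 S4=12 blocked=[1, 2, 3, 4]
Op 8: conn=-4 S1=30 S2=40 S3=40 S4=12 blocked=[1, 2, 3, 4]
Op 9: conn=-4 S1=30 S2=40 S3=40 S4=30 blocked=[1, 2, 3, 4]
Op 10: conn=-4 S1=30 S2=40 S3=40 S4=39 blocked=[1, 2, 3, 4]
Op 11: conn=-4 S1=30 S2=40 S3=46 S4=39 blocked=[1, 2, 3, 4]
Op 12: conn=-21 S1=30 S2=23 S3=46 S4=39 blocked=[1, 2, 3, 4]
Op 13: conn=-30 S1=30 S2=23 S3=46 S4=30 blocked=[1, 2, 3, 4]
Op 14: conn=-38 S1=30 S2=23 S3=46 S4=22 blocked=[1, 2, 3, 4]

Answer: -38 30 23 46 22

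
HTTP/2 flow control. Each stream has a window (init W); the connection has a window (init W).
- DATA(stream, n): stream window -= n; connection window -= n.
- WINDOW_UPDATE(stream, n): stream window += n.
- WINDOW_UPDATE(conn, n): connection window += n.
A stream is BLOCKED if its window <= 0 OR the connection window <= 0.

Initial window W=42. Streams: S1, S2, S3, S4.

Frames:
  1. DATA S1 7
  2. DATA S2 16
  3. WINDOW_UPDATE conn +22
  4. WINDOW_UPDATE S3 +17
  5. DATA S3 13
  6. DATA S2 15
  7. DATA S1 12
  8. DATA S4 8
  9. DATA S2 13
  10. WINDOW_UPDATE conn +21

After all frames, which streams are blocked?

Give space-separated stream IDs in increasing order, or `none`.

Op 1: conn=35 S1=35 S2=42 S3=42 S4=42 blocked=[]
Op 2: conn=19 S1=35 S2=26 S3=42 S4=42 blocked=[]
Op 3: conn=41 S1=35 S2=26 S3=42 S4=42 blocked=[]
Op 4: conn=41 S1=35 S2=26 S3=59 S4=42 blocked=[]
Op 5: conn=28 S1=35 S2=26 S3=46 S4=42 blocked=[]
Op 6: conn=13 S1=35 S2=11 S3=46 S4=42 blocked=[]
Op 7: conn=1 S1=23 S2=11 S3=46 S4=42 blocked=[]
Op 8: conn=-7 S1=23 S2=11 S3=46 S4=34 blocked=[1, 2, 3, 4]
Op 9: conn=-20 S1=23 S2=-2 S3=46 S4=34 blocked=[1, 2, 3, 4]
Op 10: conn=1 S1=23 S2=-2 S3=46 S4=34 blocked=[2]

Answer: S2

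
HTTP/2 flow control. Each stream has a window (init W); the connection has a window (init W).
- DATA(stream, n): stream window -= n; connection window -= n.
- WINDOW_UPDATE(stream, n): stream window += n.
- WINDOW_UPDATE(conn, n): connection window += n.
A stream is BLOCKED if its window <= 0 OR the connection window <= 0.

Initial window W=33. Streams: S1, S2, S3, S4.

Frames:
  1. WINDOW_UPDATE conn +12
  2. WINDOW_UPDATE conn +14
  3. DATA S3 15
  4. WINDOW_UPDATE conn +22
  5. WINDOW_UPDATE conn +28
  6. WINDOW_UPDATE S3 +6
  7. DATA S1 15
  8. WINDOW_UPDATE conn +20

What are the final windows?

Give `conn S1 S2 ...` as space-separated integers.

Answer: 99 18 33 24 33

Derivation:
Op 1: conn=45 S1=33 S2=33 S3=33 S4=33 blocked=[]
Op 2: conn=59 S1=33 S2=33 S3=33 S4=33 blocked=[]
Op 3: conn=44 S1=33 S2=33 S3=18 S4=33 blocked=[]
Op 4: conn=66 S1=33 S2=33 S3=18 S4=33 blocked=[]
Op 5: conn=94 S1=33 S2=33 S3=18 S4=33 blocked=[]
Op 6: conn=94 S1=33 S2=33 S3=24 S4=33 blocked=[]
Op 7: conn=79 S1=18 S2=33 S3=24 S4=33 blocked=[]
Op 8: conn=99 S1=18 S2=33 S3=24 S4=33 blocked=[]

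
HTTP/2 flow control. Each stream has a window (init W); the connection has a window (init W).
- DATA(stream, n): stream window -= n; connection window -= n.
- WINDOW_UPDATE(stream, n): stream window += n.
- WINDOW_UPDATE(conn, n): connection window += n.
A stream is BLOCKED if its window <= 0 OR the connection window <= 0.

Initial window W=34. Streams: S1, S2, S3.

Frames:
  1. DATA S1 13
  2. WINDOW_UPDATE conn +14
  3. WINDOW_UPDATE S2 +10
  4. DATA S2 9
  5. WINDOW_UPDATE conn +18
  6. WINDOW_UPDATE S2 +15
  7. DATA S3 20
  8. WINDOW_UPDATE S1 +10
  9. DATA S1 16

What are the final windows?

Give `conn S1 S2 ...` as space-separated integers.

Op 1: conn=21 S1=21 S2=34 S3=34 blocked=[]
Op 2: conn=35 S1=21 S2=34 S3=34 blocked=[]
Op 3: conn=35 S1=21 S2=44 S3=34 blocked=[]
Op 4: conn=26 S1=21 S2=35 S3=34 blocked=[]
Op 5: conn=44 S1=21 S2=35 S3=34 blocked=[]
Op 6: conn=44 S1=21 S2=50 S3=34 blocked=[]
Op 7: conn=24 S1=21 S2=50 S3=14 blocked=[]
Op 8: conn=24 S1=31 S2=50 S3=14 blocked=[]
Op 9: conn=8 S1=15 S2=50 S3=14 blocked=[]

Answer: 8 15 50 14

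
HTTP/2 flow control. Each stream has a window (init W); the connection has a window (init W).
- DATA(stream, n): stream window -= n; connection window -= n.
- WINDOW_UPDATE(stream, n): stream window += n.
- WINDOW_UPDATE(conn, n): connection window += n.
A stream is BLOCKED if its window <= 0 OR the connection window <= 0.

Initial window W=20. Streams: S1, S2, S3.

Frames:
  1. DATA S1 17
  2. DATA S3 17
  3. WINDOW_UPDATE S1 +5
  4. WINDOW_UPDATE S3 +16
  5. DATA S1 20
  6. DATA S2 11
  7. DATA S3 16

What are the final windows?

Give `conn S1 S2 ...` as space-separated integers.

Answer: -61 -12 9 3

Derivation:
Op 1: conn=3 S1=3 S2=20 S3=20 blocked=[]
Op 2: conn=-14 S1=3 S2=20 S3=3 blocked=[1, 2, 3]
Op 3: conn=-14 S1=8 S2=20 S3=3 blocked=[1, 2, 3]
Op 4: conn=-14 S1=8 S2=20 S3=19 blocked=[1, 2, 3]
Op 5: conn=-34 S1=-12 S2=20 S3=19 blocked=[1, 2, 3]
Op 6: conn=-45 S1=-12 S2=9 S3=19 blocked=[1, 2, 3]
Op 7: conn=-61 S1=-12 S2=9 S3=3 blocked=[1, 2, 3]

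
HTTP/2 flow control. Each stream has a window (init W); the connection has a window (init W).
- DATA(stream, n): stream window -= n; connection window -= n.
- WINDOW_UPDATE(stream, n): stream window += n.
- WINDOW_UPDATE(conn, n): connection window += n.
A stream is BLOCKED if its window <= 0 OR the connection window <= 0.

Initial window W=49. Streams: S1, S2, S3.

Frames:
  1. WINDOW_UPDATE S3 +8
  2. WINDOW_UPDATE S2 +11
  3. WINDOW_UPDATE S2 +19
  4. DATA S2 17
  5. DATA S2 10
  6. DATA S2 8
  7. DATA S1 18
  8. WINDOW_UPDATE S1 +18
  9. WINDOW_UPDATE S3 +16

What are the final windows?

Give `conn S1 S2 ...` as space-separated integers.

Op 1: conn=49 S1=49 S2=49 S3=57 blocked=[]
Op 2: conn=49 S1=49 S2=60 S3=57 blocked=[]
Op 3: conn=49 S1=49 S2=79 S3=57 blocked=[]
Op 4: conn=32 S1=49 S2=62 S3=57 blocked=[]
Op 5: conn=22 S1=49 S2=52 S3=57 blocked=[]
Op 6: conn=14 S1=49 S2=44 S3=57 blocked=[]
Op 7: conn=-4 S1=31 S2=44 S3=57 blocked=[1, 2, 3]
Op 8: conn=-4 S1=49 S2=44 S3=57 blocked=[1, 2, 3]
Op 9: conn=-4 S1=49 S2=44 S3=73 blocked=[1, 2, 3]

Answer: -4 49 44 73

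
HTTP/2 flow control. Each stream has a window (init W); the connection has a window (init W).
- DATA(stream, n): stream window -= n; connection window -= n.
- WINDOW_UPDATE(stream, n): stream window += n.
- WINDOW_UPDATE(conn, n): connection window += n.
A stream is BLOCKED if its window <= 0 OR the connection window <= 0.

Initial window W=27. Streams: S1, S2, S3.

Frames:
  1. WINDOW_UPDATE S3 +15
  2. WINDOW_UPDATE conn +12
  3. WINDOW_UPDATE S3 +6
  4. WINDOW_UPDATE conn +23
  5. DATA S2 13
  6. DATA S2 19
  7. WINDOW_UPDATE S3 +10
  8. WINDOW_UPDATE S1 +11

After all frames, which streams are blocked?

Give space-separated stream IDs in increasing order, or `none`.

Answer: S2

Derivation:
Op 1: conn=27 S1=27 S2=27 S3=42 blocked=[]
Op 2: conn=39 S1=27 S2=27 S3=42 blocked=[]
Op 3: conn=39 S1=27 S2=27 S3=48 blocked=[]
Op 4: conn=62 S1=27 S2=27 S3=48 blocked=[]
Op 5: conn=49 S1=27 S2=14 S3=48 blocked=[]
Op 6: conn=30 S1=27 S2=-5 S3=48 blocked=[2]
Op 7: conn=30 S1=27 S2=-5 S3=58 blocked=[2]
Op 8: conn=30 S1=38 S2=-5 S3=58 blocked=[2]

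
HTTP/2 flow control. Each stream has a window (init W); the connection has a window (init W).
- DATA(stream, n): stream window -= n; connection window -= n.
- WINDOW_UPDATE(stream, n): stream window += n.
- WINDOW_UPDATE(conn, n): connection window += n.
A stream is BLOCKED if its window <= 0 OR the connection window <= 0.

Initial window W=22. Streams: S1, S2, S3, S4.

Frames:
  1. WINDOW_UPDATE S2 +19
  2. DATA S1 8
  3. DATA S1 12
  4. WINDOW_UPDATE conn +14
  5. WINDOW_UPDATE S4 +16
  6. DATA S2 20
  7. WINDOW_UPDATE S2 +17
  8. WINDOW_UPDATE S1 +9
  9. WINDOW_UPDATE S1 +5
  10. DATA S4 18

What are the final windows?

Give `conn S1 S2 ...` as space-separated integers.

Answer: -22 16 38 22 20

Derivation:
Op 1: conn=22 S1=22 S2=41 S3=22 S4=22 blocked=[]
Op 2: conn=14 S1=14 S2=41 S3=22 S4=22 blocked=[]
Op 3: conn=2 S1=2 S2=41 S3=22 S4=22 blocked=[]
Op 4: conn=16 S1=2 S2=41 S3=22 S4=22 blocked=[]
Op 5: conn=16 S1=2 S2=41 S3=22 S4=38 blocked=[]
Op 6: conn=-4 S1=2 S2=21 S3=22 S4=38 blocked=[1, 2, 3, 4]
Op 7: conn=-4 S1=2 S2=38 S3=22 S4=38 blocked=[1, 2, 3, 4]
Op 8: conn=-4 S1=11 S2=38 S3=22 S4=38 blocked=[1, 2, 3, 4]
Op 9: conn=-4 S1=16 S2=38 S3=22 S4=38 blocked=[1, 2, 3, 4]
Op 10: conn=-22 S1=16 S2=38 S3=22 S4=20 blocked=[1, 2, 3, 4]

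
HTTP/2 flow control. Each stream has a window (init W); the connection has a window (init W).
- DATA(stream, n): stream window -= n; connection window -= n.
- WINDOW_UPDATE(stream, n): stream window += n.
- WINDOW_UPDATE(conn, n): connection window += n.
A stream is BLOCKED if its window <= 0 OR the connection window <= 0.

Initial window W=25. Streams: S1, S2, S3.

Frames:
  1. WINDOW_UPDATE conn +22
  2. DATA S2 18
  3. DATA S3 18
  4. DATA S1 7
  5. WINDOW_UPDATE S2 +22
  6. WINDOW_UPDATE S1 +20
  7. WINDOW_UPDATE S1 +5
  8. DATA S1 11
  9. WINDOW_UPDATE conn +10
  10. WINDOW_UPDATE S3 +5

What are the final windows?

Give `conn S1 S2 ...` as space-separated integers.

Answer: 3 32 29 12

Derivation:
Op 1: conn=47 S1=25 S2=25 S3=25 blocked=[]
Op 2: conn=29 S1=25 S2=7 S3=25 blocked=[]
Op 3: conn=11 S1=25 S2=7 S3=7 blocked=[]
Op 4: conn=4 S1=18 S2=7 S3=7 blocked=[]
Op 5: conn=4 S1=18 S2=29 S3=7 blocked=[]
Op 6: conn=4 S1=38 S2=29 S3=7 blocked=[]
Op 7: conn=4 S1=43 S2=29 S3=7 blocked=[]
Op 8: conn=-7 S1=32 S2=29 S3=7 blocked=[1, 2, 3]
Op 9: conn=3 S1=32 S2=29 S3=7 blocked=[]
Op 10: conn=3 S1=32 S2=29 S3=12 blocked=[]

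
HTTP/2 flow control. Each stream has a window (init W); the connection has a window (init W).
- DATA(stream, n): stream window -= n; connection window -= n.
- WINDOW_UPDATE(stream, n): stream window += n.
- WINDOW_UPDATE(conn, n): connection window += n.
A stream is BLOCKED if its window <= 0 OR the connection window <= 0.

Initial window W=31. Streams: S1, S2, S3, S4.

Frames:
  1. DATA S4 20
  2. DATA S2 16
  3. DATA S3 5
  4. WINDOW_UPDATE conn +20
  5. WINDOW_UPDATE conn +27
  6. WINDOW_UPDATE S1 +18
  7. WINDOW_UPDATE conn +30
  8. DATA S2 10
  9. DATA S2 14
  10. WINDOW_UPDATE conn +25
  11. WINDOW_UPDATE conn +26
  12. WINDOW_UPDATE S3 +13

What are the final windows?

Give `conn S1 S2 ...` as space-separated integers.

Op 1: conn=11 S1=31 S2=31 S3=31 S4=11 blocked=[]
Op 2: conn=-5 S1=31 S2=15 S3=31 S4=11 blocked=[1, 2, 3, 4]
Op 3: conn=-10 S1=31 S2=15 S3=26 S4=11 blocked=[1, 2, 3, 4]
Op 4: conn=10 S1=31 S2=15 S3=26 S4=11 blocked=[]
Op 5: conn=37 S1=31 S2=15 S3=26 S4=11 blocked=[]
Op 6: conn=37 S1=49 S2=15 S3=26 S4=11 blocked=[]
Op 7: conn=67 S1=49 S2=15 S3=26 S4=11 blocked=[]
Op 8: conn=57 S1=49 S2=5 S3=26 S4=11 blocked=[]
Op 9: conn=43 S1=49 S2=-9 S3=26 S4=11 blocked=[2]
Op 10: conn=68 S1=49 S2=-9 S3=26 S4=11 blocked=[2]
Op 11: conn=94 S1=49 S2=-9 S3=26 S4=11 blocked=[2]
Op 12: conn=94 S1=49 S2=-9 S3=39 S4=11 blocked=[2]

Answer: 94 49 -9 39 11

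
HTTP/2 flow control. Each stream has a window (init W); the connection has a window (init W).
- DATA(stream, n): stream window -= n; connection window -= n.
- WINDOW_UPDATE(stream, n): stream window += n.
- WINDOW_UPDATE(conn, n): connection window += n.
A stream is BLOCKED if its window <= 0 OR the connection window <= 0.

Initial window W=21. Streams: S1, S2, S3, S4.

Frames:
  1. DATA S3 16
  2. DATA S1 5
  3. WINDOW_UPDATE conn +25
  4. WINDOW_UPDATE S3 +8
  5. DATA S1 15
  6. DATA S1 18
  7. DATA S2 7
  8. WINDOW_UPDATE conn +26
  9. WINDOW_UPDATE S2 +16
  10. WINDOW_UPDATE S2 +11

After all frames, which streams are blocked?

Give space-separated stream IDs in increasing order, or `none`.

Op 1: conn=5 S1=21 S2=21 S3=5 S4=21 blocked=[]
Op 2: conn=0 S1=16 S2=21 S3=5 S4=21 blocked=[1, 2, 3, 4]
Op 3: conn=25 S1=16 S2=21 S3=5 S4=21 blocked=[]
Op 4: conn=25 S1=16 S2=21 S3=13 S4=21 blocked=[]
Op 5: conn=10 S1=1 S2=21 S3=13 S4=21 blocked=[]
Op 6: conn=-8 S1=-17 S2=21 S3=13 S4=21 blocked=[1, 2, 3, 4]
Op 7: conn=-15 S1=-17 S2=14 S3=13 S4=21 blocked=[1, 2, 3, 4]
Op 8: conn=11 S1=-17 S2=14 S3=13 S4=21 blocked=[1]
Op 9: conn=11 S1=-17 S2=30 S3=13 S4=21 blocked=[1]
Op 10: conn=11 S1=-17 S2=41 S3=13 S4=21 blocked=[1]

Answer: S1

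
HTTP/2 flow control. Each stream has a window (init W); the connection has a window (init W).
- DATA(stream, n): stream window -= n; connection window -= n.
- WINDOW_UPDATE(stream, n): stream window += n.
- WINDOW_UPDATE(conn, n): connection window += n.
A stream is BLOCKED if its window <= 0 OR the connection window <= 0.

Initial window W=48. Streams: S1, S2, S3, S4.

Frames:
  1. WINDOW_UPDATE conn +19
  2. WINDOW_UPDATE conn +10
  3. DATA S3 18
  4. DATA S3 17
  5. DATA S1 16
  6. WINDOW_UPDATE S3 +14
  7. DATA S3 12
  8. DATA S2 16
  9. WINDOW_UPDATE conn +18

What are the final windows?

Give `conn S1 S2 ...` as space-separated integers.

Answer: 16 32 32 15 48

Derivation:
Op 1: conn=67 S1=48 S2=48 S3=48 S4=48 blocked=[]
Op 2: conn=77 S1=48 S2=48 S3=48 S4=48 blocked=[]
Op 3: conn=59 S1=48 S2=48 S3=30 S4=48 blocked=[]
Op 4: conn=42 S1=48 S2=48 S3=13 S4=48 blocked=[]
Op 5: conn=26 S1=32 S2=48 S3=13 S4=48 blocked=[]
Op 6: conn=26 S1=32 S2=48 S3=27 S4=48 blocked=[]
Op 7: conn=14 S1=32 S2=48 S3=15 S4=48 blocked=[]
Op 8: conn=-2 S1=32 S2=32 S3=15 S4=48 blocked=[1, 2, 3, 4]
Op 9: conn=16 S1=32 S2=32 S3=15 S4=48 blocked=[]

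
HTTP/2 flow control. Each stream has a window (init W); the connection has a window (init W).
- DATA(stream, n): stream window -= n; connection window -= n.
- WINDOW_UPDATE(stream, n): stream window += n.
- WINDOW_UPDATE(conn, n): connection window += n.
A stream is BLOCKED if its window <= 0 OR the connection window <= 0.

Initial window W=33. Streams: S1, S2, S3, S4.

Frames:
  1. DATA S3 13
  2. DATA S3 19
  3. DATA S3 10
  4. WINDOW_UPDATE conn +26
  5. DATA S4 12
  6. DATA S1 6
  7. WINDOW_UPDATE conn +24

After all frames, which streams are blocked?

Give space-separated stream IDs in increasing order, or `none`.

Op 1: conn=20 S1=33 S2=33 S3=20 S4=33 blocked=[]
Op 2: conn=1 S1=33 S2=33 S3=1 S4=33 blocked=[]
Op 3: conn=-9 S1=33 S2=33 S3=-9 S4=33 blocked=[1, 2, 3, 4]
Op 4: conn=17 S1=33 S2=33 S3=-9 S4=33 blocked=[3]
Op 5: conn=5 S1=33 S2=33 S3=-9 S4=21 blocked=[3]
Op 6: conn=-1 S1=27 S2=33 S3=-9 S4=21 blocked=[1, 2, 3, 4]
Op 7: conn=23 S1=27 S2=33 S3=-9 S4=21 blocked=[3]

Answer: S3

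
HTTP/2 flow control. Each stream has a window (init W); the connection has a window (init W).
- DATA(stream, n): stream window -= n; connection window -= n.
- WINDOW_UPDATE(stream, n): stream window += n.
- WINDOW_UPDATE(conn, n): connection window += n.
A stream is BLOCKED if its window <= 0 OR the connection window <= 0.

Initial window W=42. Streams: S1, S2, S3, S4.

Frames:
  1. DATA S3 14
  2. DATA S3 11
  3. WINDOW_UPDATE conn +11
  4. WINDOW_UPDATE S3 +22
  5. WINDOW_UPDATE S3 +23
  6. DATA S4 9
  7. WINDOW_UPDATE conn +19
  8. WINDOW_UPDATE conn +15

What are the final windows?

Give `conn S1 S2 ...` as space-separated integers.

Answer: 53 42 42 62 33

Derivation:
Op 1: conn=28 S1=42 S2=42 S3=28 S4=42 blocked=[]
Op 2: conn=17 S1=42 S2=42 S3=17 S4=42 blocked=[]
Op 3: conn=28 S1=42 S2=42 S3=17 S4=42 blocked=[]
Op 4: conn=28 S1=42 S2=42 S3=39 S4=42 blocked=[]
Op 5: conn=28 S1=42 S2=42 S3=62 S4=42 blocked=[]
Op 6: conn=19 S1=42 S2=42 S3=62 S4=33 blocked=[]
Op 7: conn=38 S1=42 S2=42 S3=62 S4=33 blocked=[]
Op 8: conn=53 S1=42 S2=42 S3=62 S4=33 blocked=[]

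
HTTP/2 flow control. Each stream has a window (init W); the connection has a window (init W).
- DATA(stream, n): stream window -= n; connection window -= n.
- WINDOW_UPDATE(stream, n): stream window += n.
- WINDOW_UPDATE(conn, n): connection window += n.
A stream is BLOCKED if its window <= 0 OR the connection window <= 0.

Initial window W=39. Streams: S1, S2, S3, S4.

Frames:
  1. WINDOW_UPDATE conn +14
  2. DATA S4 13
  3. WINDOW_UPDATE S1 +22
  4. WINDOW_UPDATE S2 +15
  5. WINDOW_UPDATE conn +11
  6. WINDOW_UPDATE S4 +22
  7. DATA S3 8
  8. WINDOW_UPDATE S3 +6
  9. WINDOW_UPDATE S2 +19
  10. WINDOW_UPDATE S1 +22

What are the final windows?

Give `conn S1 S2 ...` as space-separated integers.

Answer: 43 83 73 37 48

Derivation:
Op 1: conn=53 S1=39 S2=39 S3=39 S4=39 blocked=[]
Op 2: conn=40 S1=39 S2=39 S3=39 S4=26 blocked=[]
Op 3: conn=40 S1=61 S2=39 S3=39 S4=26 blocked=[]
Op 4: conn=40 S1=61 S2=54 S3=39 S4=26 blocked=[]
Op 5: conn=51 S1=61 S2=54 S3=39 S4=26 blocked=[]
Op 6: conn=51 S1=61 S2=54 S3=39 S4=48 blocked=[]
Op 7: conn=43 S1=61 S2=54 S3=31 S4=48 blocked=[]
Op 8: conn=43 S1=61 S2=54 S3=37 S4=48 blocked=[]
Op 9: conn=43 S1=61 S2=73 S3=37 S4=48 blocked=[]
Op 10: conn=43 S1=83 S2=73 S3=37 S4=48 blocked=[]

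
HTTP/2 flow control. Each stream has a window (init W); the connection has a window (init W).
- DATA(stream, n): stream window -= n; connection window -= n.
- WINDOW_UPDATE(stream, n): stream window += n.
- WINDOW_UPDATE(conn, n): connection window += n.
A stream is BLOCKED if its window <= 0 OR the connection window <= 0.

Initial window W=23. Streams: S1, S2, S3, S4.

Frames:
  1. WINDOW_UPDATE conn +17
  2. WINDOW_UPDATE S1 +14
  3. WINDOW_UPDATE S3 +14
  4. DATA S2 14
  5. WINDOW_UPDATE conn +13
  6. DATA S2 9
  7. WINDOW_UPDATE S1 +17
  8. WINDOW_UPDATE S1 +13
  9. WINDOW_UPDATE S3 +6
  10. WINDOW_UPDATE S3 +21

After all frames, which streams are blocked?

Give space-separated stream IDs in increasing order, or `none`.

Answer: S2

Derivation:
Op 1: conn=40 S1=23 S2=23 S3=23 S4=23 blocked=[]
Op 2: conn=40 S1=37 S2=23 S3=23 S4=23 blocked=[]
Op 3: conn=40 S1=37 S2=23 S3=37 S4=23 blocked=[]
Op 4: conn=26 S1=37 S2=9 S3=37 S4=23 blocked=[]
Op 5: conn=39 S1=37 S2=9 S3=37 S4=23 blocked=[]
Op 6: conn=30 S1=37 S2=0 S3=37 S4=23 blocked=[2]
Op 7: conn=30 S1=54 S2=0 S3=37 S4=23 blocked=[2]
Op 8: conn=30 S1=67 S2=0 S3=37 S4=23 blocked=[2]
Op 9: conn=30 S1=67 S2=0 S3=43 S4=23 blocked=[2]
Op 10: conn=30 S1=67 S2=0 S3=64 S4=23 blocked=[2]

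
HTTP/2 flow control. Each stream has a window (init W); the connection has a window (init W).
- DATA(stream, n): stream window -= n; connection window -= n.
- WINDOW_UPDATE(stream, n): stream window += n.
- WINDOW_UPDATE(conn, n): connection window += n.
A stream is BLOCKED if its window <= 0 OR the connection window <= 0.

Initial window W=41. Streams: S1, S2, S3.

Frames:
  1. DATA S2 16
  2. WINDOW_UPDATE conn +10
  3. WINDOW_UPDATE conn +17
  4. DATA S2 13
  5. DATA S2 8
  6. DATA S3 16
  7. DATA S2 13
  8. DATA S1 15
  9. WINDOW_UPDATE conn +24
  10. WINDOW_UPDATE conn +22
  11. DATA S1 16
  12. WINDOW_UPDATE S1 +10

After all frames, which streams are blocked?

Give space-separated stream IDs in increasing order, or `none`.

Answer: S2

Derivation:
Op 1: conn=25 S1=41 S2=25 S3=41 blocked=[]
Op 2: conn=35 S1=41 S2=25 S3=41 blocked=[]
Op 3: conn=52 S1=41 S2=25 S3=41 blocked=[]
Op 4: conn=39 S1=41 S2=12 S3=41 blocked=[]
Op 5: conn=31 S1=41 S2=4 S3=41 blocked=[]
Op 6: conn=15 S1=41 S2=4 S3=25 blocked=[]
Op 7: conn=2 S1=41 S2=-9 S3=25 blocked=[2]
Op 8: conn=-13 S1=26 S2=-9 S3=25 blocked=[1, 2, 3]
Op 9: conn=11 S1=26 S2=-9 S3=25 blocked=[2]
Op 10: conn=33 S1=26 S2=-9 S3=25 blocked=[2]
Op 11: conn=17 S1=10 S2=-9 S3=25 blocked=[2]
Op 12: conn=17 S1=20 S2=-9 S3=25 blocked=[2]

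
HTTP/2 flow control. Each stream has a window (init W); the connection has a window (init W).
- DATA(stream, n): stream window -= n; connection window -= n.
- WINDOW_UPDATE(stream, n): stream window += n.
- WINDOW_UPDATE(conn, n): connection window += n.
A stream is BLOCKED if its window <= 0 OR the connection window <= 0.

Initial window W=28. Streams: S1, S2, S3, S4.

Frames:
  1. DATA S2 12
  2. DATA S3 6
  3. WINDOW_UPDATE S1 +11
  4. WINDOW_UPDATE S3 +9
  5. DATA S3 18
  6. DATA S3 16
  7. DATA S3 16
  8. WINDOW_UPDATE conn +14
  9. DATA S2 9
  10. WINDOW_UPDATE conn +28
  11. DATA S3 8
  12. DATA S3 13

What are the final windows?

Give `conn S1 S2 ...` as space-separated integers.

Op 1: conn=16 S1=28 S2=16 S3=28 S4=28 blocked=[]
Op 2: conn=10 S1=28 S2=16 S3=22 S4=28 blocked=[]
Op 3: conn=10 S1=39 S2=16 S3=22 S4=28 blocked=[]
Op 4: conn=10 S1=39 S2=16 S3=31 S4=28 blocked=[]
Op 5: conn=-8 S1=39 S2=16 S3=13 S4=28 blocked=[1, 2, 3, 4]
Op 6: conn=-24 S1=39 S2=16 S3=-3 S4=28 blocked=[1, 2, 3, 4]
Op 7: conn=-40 S1=39 S2=16 S3=-19 S4=28 blocked=[1, 2, 3, 4]
Op 8: conn=-26 S1=39 S2=16 S3=-19 S4=28 blocked=[1, 2, 3, 4]
Op 9: conn=-35 S1=39 S2=7 S3=-19 S4=28 blocked=[1, 2, 3, 4]
Op 10: conn=-7 S1=39 S2=7 S3=-19 S4=28 blocked=[1, 2, 3, 4]
Op 11: conn=-15 S1=39 S2=7 S3=-27 S4=28 blocked=[1, 2, 3, 4]
Op 12: conn=-28 S1=39 S2=7 S3=-40 S4=28 blocked=[1, 2, 3, 4]

Answer: -28 39 7 -40 28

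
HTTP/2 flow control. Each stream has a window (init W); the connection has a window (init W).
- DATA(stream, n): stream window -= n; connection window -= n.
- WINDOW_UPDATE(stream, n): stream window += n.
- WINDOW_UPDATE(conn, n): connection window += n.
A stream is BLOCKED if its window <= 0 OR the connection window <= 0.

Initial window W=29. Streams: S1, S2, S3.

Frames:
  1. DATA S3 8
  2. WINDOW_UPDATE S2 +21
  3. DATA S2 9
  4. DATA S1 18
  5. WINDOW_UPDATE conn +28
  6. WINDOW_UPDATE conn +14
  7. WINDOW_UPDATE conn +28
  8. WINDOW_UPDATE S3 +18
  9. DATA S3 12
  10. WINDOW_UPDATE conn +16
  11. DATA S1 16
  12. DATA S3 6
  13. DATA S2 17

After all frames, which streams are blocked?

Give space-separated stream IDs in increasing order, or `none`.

Answer: S1

Derivation:
Op 1: conn=21 S1=29 S2=29 S3=21 blocked=[]
Op 2: conn=21 S1=29 S2=50 S3=21 blocked=[]
Op 3: conn=12 S1=29 S2=41 S3=21 blocked=[]
Op 4: conn=-6 S1=11 S2=41 S3=21 blocked=[1, 2, 3]
Op 5: conn=22 S1=11 S2=41 S3=21 blocked=[]
Op 6: conn=36 S1=11 S2=41 S3=21 blocked=[]
Op 7: conn=64 S1=11 S2=41 S3=21 blocked=[]
Op 8: conn=64 S1=11 S2=41 S3=39 blocked=[]
Op 9: conn=52 S1=11 S2=41 S3=27 blocked=[]
Op 10: conn=68 S1=11 S2=41 S3=27 blocked=[]
Op 11: conn=52 S1=-5 S2=41 S3=27 blocked=[1]
Op 12: conn=46 S1=-5 S2=41 S3=21 blocked=[1]
Op 13: conn=29 S1=-5 S2=24 S3=21 blocked=[1]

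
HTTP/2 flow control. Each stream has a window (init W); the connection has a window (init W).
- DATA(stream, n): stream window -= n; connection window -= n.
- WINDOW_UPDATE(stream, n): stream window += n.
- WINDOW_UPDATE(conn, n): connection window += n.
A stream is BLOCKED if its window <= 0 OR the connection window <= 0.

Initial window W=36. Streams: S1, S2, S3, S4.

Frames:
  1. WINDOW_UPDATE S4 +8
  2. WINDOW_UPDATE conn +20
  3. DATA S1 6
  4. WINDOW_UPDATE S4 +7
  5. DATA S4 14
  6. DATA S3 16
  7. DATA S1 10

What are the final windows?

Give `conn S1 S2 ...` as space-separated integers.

Op 1: conn=36 S1=36 S2=36 S3=36 S4=44 blocked=[]
Op 2: conn=56 S1=36 S2=36 S3=36 S4=44 blocked=[]
Op 3: conn=50 S1=30 S2=36 S3=36 S4=44 blocked=[]
Op 4: conn=50 S1=30 S2=36 S3=36 S4=51 blocked=[]
Op 5: conn=36 S1=30 S2=36 S3=36 S4=37 blocked=[]
Op 6: conn=20 S1=30 S2=36 S3=20 S4=37 blocked=[]
Op 7: conn=10 S1=20 S2=36 S3=20 S4=37 blocked=[]

Answer: 10 20 36 20 37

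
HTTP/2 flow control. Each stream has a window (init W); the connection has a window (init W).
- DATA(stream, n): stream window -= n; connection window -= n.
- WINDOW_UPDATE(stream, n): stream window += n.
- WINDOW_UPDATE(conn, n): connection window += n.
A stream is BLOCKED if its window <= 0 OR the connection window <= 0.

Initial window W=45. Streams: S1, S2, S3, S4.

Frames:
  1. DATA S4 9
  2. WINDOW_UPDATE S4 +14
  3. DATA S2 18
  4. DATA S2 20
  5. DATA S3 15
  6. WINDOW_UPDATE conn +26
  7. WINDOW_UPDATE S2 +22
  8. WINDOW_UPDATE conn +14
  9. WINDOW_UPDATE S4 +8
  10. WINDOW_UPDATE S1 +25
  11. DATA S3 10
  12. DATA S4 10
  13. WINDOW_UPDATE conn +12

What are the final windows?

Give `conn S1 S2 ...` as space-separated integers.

Op 1: conn=36 S1=45 S2=45 S3=45 S4=36 blocked=[]
Op 2: conn=36 S1=45 S2=45 S3=45 S4=50 blocked=[]
Op 3: conn=18 S1=45 S2=27 S3=45 S4=50 blocked=[]
Op 4: conn=-2 S1=45 S2=7 S3=45 S4=50 blocked=[1, 2, 3, 4]
Op 5: conn=-17 S1=45 S2=7 S3=30 S4=50 blocked=[1, 2, 3, 4]
Op 6: conn=9 S1=45 S2=7 S3=30 S4=50 blocked=[]
Op 7: conn=9 S1=45 S2=29 S3=30 S4=50 blocked=[]
Op 8: conn=23 S1=45 S2=29 S3=30 S4=50 blocked=[]
Op 9: conn=23 S1=45 S2=29 S3=30 S4=58 blocked=[]
Op 10: conn=23 S1=70 S2=29 S3=30 S4=58 blocked=[]
Op 11: conn=13 S1=70 S2=29 S3=20 S4=58 blocked=[]
Op 12: conn=3 S1=70 S2=29 S3=20 S4=48 blocked=[]
Op 13: conn=15 S1=70 S2=29 S3=20 S4=48 blocked=[]

Answer: 15 70 29 20 48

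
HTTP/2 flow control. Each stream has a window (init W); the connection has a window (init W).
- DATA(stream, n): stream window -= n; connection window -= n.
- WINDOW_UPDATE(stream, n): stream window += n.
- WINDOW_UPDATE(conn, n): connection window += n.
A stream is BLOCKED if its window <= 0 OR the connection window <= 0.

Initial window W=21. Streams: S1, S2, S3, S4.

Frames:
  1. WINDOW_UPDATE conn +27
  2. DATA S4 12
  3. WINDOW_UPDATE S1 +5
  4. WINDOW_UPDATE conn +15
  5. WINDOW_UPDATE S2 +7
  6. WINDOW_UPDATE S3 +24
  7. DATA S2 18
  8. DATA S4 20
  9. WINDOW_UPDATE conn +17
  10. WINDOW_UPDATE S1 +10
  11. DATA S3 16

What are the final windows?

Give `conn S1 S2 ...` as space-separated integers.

Answer: 14 36 10 29 -11

Derivation:
Op 1: conn=48 S1=21 S2=21 S3=21 S4=21 blocked=[]
Op 2: conn=36 S1=21 S2=21 S3=21 S4=9 blocked=[]
Op 3: conn=36 S1=26 S2=21 S3=21 S4=9 blocked=[]
Op 4: conn=51 S1=26 S2=21 S3=21 S4=9 blocked=[]
Op 5: conn=51 S1=26 S2=28 S3=21 S4=9 blocked=[]
Op 6: conn=51 S1=26 S2=28 S3=45 S4=9 blocked=[]
Op 7: conn=33 S1=26 S2=10 S3=45 S4=9 blocked=[]
Op 8: conn=13 S1=26 S2=10 S3=45 S4=-11 blocked=[4]
Op 9: conn=30 S1=26 S2=10 S3=45 S4=-11 blocked=[4]
Op 10: conn=30 S1=36 S2=10 S3=45 S4=-11 blocked=[4]
Op 11: conn=14 S1=36 S2=10 S3=29 S4=-11 blocked=[4]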